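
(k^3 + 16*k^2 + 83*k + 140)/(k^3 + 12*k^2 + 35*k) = (k + 4)/k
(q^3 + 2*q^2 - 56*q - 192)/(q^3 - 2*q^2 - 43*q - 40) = (q^2 + 10*q + 24)/(q^2 + 6*q + 5)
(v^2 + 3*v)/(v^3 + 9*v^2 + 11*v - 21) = v/(v^2 + 6*v - 7)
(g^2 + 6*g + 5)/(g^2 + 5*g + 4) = (g + 5)/(g + 4)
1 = 1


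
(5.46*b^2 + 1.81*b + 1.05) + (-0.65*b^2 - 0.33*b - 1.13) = 4.81*b^2 + 1.48*b - 0.0799999999999998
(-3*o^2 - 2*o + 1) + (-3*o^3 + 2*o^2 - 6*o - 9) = -3*o^3 - o^2 - 8*o - 8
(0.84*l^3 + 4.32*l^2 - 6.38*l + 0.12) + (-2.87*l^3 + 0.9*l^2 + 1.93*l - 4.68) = -2.03*l^3 + 5.22*l^2 - 4.45*l - 4.56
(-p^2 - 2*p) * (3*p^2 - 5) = -3*p^4 - 6*p^3 + 5*p^2 + 10*p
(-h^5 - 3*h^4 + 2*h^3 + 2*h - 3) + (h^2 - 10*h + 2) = -h^5 - 3*h^4 + 2*h^3 + h^2 - 8*h - 1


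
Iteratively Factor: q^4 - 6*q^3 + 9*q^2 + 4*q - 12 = (q - 2)*(q^3 - 4*q^2 + q + 6) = (q - 2)*(q + 1)*(q^2 - 5*q + 6) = (q - 3)*(q - 2)*(q + 1)*(q - 2)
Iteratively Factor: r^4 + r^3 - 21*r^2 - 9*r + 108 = (r + 4)*(r^3 - 3*r^2 - 9*r + 27) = (r - 3)*(r + 4)*(r^2 - 9) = (r - 3)*(r + 3)*(r + 4)*(r - 3)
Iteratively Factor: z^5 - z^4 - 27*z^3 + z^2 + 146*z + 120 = (z + 4)*(z^4 - 5*z^3 - 7*z^2 + 29*z + 30) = (z + 2)*(z + 4)*(z^3 - 7*z^2 + 7*z + 15) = (z - 3)*(z + 2)*(z + 4)*(z^2 - 4*z - 5) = (z - 5)*(z - 3)*(z + 2)*(z + 4)*(z + 1)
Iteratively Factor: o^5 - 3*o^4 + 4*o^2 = (o)*(o^4 - 3*o^3 + 4*o) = o^2*(o^3 - 3*o^2 + 4) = o^2*(o - 2)*(o^2 - o - 2) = o^2*(o - 2)^2*(o + 1)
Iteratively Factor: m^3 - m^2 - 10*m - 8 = (m + 2)*(m^2 - 3*m - 4) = (m + 1)*(m + 2)*(m - 4)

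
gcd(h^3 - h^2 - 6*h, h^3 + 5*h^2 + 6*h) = h^2 + 2*h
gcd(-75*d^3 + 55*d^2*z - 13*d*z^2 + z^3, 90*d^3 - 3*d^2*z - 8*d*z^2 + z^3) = -5*d + z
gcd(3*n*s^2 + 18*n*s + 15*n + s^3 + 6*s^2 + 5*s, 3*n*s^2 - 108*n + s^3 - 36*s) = 3*n + s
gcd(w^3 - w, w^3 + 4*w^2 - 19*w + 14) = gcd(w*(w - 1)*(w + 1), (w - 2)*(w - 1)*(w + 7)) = w - 1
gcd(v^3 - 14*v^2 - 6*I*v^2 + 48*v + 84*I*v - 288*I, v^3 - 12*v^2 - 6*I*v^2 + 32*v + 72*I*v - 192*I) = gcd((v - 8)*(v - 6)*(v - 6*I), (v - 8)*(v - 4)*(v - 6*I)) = v^2 + v*(-8 - 6*I) + 48*I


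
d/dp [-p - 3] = -1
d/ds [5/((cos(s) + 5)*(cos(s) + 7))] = 10*(cos(s) + 6)*sin(s)/((cos(s) + 5)^2*(cos(s) + 7)^2)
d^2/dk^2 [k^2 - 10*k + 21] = 2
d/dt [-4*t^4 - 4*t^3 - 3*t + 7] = -16*t^3 - 12*t^2 - 3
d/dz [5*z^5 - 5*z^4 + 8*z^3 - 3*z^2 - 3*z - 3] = 25*z^4 - 20*z^3 + 24*z^2 - 6*z - 3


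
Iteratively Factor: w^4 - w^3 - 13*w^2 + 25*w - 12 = (w - 3)*(w^3 + 2*w^2 - 7*w + 4) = (w - 3)*(w - 1)*(w^2 + 3*w - 4) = (w - 3)*(w - 1)*(w + 4)*(w - 1)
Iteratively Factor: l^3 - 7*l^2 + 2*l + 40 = (l + 2)*(l^2 - 9*l + 20) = (l - 4)*(l + 2)*(l - 5)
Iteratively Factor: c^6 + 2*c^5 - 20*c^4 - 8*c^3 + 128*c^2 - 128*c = (c - 2)*(c^5 + 4*c^4 - 12*c^3 - 32*c^2 + 64*c) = c*(c - 2)*(c^4 + 4*c^3 - 12*c^2 - 32*c + 64) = c*(c - 2)^2*(c^3 + 6*c^2 - 32) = c*(c - 2)^3*(c^2 + 8*c + 16) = c*(c - 2)^3*(c + 4)*(c + 4)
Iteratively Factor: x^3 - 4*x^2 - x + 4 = (x - 4)*(x^2 - 1) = (x - 4)*(x + 1)*(x - 1)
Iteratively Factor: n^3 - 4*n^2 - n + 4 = (n - 4)*(n^2 - 1) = (n - 4)*(n + 1)*(n - 1)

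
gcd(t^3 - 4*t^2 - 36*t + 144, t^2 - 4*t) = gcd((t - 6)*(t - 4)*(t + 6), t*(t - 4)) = t - 4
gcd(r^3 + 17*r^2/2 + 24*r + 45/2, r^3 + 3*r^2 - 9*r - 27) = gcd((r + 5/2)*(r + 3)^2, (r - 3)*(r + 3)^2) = r^2 + 6*r + 9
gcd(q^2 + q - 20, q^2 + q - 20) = q^2 + q - 20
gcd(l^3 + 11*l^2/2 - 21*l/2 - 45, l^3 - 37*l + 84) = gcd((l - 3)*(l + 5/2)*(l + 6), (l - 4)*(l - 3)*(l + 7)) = l - 3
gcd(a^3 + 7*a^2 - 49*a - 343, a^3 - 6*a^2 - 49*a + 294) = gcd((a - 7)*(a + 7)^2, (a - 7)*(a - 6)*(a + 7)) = a^2 - 49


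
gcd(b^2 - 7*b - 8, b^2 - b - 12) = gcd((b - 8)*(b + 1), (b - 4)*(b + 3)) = 1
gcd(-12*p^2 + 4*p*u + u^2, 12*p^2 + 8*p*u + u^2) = 6*p + u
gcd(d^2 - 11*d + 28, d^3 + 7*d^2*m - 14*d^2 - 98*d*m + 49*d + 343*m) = d - 7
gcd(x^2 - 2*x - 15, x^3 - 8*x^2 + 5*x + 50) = x - 5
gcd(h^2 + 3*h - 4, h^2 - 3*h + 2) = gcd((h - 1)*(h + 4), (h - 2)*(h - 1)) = h - 1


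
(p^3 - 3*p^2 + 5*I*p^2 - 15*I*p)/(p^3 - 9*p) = (p + 5*I)/(p + 3)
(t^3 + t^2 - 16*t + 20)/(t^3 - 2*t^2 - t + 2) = (t^2 + 3*t - 10)/(t^2 - 1)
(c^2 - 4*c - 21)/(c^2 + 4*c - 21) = (c^2 - 4*c - 21)/(c^2 + 4*c - 21)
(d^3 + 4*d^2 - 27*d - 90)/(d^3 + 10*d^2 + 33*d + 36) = (d^2 + d - 30)/(d^2 + 7*d + 12)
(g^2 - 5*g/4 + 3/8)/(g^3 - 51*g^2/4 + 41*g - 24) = (g - 1/2)/(g^2 - 12*g + 32)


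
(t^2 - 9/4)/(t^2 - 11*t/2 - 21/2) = (t - 3/2)/(t - 7)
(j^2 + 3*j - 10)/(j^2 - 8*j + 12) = (j + 5)/(j - 6)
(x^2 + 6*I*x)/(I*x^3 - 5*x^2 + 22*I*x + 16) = x*(x + 6*I)/(I*x^3 - 5*x^2 + 22*I*x + 16)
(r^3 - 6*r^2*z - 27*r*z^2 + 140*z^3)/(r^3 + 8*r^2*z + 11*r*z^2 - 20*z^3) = (-r^2 + 11*r*z - 28*z^2)/(-r^2 - 3*r*z + 4*z^2)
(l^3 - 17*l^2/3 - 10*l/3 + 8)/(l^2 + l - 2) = (l^2 - 14*l/3 - 8)/(l + 2)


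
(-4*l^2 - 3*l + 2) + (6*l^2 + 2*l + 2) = 2*l^2 - l + 4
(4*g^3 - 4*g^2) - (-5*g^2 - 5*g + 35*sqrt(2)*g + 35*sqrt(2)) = 4*g^3 + g^2 - 35*sqrt(2)*g + 5*g - 35*sqrt(2)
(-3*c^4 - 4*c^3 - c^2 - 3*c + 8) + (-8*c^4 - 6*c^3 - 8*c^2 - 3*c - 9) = -11*c^4 - 10*c^3 - 9*c^2 - 6*c - 1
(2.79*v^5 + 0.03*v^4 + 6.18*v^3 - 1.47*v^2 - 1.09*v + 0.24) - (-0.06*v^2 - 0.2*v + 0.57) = 2.79*v^5 + 0.03*v^4 + 6.18*v^3 - 1.41*v^2 - 0.89*v - 0.33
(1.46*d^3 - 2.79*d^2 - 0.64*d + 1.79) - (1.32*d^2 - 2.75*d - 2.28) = 1.46*d^3 - 4.11*d^2 + 2.11*d + 4.07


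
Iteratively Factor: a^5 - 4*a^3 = (a)*(a^4 - 4*a^2) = a^2*(a^3 - 4*a) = a^2*(a + 2)*(a^2 - 2*a) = a^3*(a + 2)*(a - 2)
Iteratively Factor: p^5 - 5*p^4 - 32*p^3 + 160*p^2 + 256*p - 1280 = (p + 4)*(p^4 - 9*p^3 + 4*p^2 + 144*p - 320) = (p - 4)*(p + 4)*(p^3 - 5*p^2 - 16*p + 80) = (p - 5)*(p - 4)*(p + 4)*(p^2 - 16) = (p - 5)*(p - 4)*(p + 4)^2*(p - 4)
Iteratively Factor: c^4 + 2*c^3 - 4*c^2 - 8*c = (c - 2)*(c^3 + 4*c^2 + 4*c) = (c - 2)*(c + 2)*(c^2 + 2*c) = (c - 2)*(c + 2)^2*(c)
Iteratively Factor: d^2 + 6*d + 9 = (d + 3)*(d + 3)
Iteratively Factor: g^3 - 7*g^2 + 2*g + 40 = (g - 4)*(g^2 - 3*g - 10) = (g - 5)*(g - 4)*(g + 2)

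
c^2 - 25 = (c - 5)*(c + 5)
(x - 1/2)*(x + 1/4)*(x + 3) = x^3 + 11*x^2/4 - 7*x/8 - 3/8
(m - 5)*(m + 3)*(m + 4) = m^3 + 2*m^2 - 23*m - 60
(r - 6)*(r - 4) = r^2 - 10*r + 24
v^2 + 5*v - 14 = (v - 2)*(v + 7)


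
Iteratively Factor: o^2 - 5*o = (o - 5)*(o)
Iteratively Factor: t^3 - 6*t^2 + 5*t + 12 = (t + 1)*(t^2 - 7*t + 12) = (t - 3)*(t + 1)*(t - 4)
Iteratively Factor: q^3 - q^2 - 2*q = (q)*(q^2 - q - 2) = q*(q + 1)*(q - 2)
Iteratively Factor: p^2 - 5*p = (p)*(p - 5)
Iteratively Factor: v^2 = (v)*(v)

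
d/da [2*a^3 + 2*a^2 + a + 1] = 6*a^2 + 4*a + 1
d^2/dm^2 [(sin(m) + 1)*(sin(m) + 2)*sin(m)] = -9*sin(m)^3 - 12*sin(m)^2 + 4*sin(m) + 6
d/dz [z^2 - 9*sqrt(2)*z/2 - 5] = 2*z - 9*sqrt(2)/2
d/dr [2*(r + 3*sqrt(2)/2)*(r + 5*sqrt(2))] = 4*r + 13*sqrt(2)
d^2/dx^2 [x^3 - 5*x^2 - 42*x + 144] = 6*x - 10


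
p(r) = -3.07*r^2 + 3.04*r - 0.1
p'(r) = 3.04 - 6.14*r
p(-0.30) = -1.29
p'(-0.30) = 4.88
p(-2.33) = -23.85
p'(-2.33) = 17.35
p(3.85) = -33.90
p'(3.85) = -20.60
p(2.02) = -6.49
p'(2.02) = -9.36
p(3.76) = -32.07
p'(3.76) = -20.05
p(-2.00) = -18.46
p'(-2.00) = 15.32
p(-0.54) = -2.64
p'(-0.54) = 6.36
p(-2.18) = -21.32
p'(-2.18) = 16.43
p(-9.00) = -276.13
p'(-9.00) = 58.30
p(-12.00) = -478.66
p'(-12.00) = 76.72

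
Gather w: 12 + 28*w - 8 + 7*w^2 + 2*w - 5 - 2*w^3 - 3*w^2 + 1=-2*w^3 + 4*w^2 + 30*w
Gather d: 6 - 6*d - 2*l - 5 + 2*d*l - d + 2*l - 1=d*(2*l - 7)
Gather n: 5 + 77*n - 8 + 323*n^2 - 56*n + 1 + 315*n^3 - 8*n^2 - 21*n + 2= 315*n^3 + 315*n^2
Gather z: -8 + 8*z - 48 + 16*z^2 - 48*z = 16*z^2 - 40*z - 56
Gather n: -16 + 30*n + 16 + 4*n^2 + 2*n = 4*n^2 + 32*n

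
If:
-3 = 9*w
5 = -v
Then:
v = -5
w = -1/3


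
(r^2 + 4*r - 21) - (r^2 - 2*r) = 6*r - 21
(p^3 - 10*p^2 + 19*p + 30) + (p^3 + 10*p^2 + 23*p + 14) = 2*p^3 + 42*p + 44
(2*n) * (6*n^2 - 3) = 12*n^3 - 6*n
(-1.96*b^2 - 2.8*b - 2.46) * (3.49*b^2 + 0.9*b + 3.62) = -6.8404*b^4 - 11.536*b^3 - 18.2006*b^2 - 12.35*b - 8.9052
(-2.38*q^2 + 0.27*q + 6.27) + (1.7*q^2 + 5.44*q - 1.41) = -0.68*q^2 + 5.71*q + 4.86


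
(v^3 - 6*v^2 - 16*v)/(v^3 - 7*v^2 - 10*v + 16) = v/(v - 1)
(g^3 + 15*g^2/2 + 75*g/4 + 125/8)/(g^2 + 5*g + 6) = (8*g^3 + 60*g^2 + 150*g + 125)/(8*(g^2 + 5*g + 6))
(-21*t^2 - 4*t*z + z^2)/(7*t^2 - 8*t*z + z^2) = (3*t + z)/(-t + z)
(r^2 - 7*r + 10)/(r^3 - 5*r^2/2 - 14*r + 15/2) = 2*(r - 2)/(2*r^2 + 5*r - 3)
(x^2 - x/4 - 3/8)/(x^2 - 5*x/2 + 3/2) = (8*x^2 - 2*x - 3)/(4*(2*x^2 - 5*x + 3))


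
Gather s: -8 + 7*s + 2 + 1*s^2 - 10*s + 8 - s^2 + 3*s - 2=0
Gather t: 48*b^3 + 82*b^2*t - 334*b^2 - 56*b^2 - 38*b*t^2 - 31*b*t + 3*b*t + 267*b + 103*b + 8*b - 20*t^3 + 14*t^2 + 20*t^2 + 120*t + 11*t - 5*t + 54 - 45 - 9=48*b^3 - 390*b^2 + 378*b - 20*t^3 + t^2*(34 - 38*b) + t*(82*b^2 - 28*b + 126)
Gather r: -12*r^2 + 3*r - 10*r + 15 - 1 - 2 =-12*r^2 - 7*r + 12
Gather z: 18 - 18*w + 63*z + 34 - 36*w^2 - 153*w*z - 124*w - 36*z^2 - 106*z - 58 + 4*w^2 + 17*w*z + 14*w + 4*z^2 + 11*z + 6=-32*w^2 - 128*w - 32*z^2 + z*(-136*w - 32)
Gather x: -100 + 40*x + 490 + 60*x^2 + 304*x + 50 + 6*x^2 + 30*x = 66*x^2 + 374*x + 440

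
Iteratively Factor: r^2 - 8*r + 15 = (r - 5)*(r - 3)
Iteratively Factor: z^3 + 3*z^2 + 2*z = (z + 1)*(z^2 + 2*z) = z*(z + 1)*(z + 2)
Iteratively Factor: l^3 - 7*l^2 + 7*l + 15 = (l - 5)*(l^2 - 2*l - 3) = (l - 5)*(l + 1)*(l - 3)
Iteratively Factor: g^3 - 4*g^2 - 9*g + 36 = (g + 3)*(g^2 - 7*g + 12) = (g - 4)*(g + 3)*(g - 3)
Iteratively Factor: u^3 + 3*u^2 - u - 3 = (u + 1)*(u^2 + 2*u - 3) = (u - 1)*(u + 1)*(u + 3)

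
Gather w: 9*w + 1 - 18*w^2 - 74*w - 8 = -18*w^2 - 65*w - 7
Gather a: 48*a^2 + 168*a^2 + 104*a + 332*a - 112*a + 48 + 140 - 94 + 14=216*a^2 + 324*a + 108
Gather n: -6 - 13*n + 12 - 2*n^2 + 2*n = -2*n^2 - 11*n + 6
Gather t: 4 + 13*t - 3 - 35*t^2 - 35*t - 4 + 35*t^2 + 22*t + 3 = 0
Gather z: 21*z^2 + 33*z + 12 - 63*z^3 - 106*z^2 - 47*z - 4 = -63*z^3 - 85*z^2 - 14*z + 8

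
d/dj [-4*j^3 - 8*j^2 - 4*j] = -12*j^2 - 16*j - 4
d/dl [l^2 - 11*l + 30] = 2*l - 11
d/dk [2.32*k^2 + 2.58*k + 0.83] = 4.64*k + 2.58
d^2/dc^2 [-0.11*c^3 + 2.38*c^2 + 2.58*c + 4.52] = 4.76 - 0.66*c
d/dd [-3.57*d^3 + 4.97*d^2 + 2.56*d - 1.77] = -10.71*d^2 + 9.94*d + 2.56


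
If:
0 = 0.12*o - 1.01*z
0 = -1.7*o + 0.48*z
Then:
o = 0.00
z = 0.00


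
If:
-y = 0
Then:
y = 0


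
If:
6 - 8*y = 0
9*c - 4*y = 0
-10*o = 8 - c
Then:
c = 1/3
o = -23/30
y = 3/4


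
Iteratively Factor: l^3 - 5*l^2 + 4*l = (l)*(l^2 - 5*l + 4) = l*(l - 1)*(l - 4)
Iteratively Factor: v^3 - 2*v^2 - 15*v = (v + 3)*(v^2 - 5*v) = (v - 5)*(v + 3)*(v)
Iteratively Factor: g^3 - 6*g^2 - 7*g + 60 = (g + 3)*(g^2 - 9*g + 20) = (g - 5)*(g + 3)*(g - 4)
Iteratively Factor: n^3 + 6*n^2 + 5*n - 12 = (n + 4)*(n^2 + 2*n - 3) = (n + 3)*(n + 4)*(n - 1)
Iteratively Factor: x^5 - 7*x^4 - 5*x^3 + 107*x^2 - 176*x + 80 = (x - 1)*(x^4 - 6*x^3 - 11*x^2 + 96*x - 80) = (x - 1)*(x + 4)*(x^3 - 10*x^2 + 29*x - 20) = (x - 1)^2*(x + 4)*(x^2 - 9*x + 20) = (x - 4)*(x - 1)^2*(x + 4)*(x - 5)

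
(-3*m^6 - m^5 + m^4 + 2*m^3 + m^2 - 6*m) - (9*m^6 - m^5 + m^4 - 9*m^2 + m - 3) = -12*m^6 + 2*m^3 + 10*m^2 - 7*m + 3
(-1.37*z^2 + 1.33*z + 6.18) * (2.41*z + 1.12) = -3.3017*z^3 + 1.6709*z^2 + 16.3834*z + 6.9216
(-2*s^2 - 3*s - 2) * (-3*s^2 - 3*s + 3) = 6*s^4 + 15*s^3 + 9*s^2 - 3*s - 6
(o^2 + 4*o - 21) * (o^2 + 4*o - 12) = o^4 + 8*o^3 - 17*o^2 - 132*o + 252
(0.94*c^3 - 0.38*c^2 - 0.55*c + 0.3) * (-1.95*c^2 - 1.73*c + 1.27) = -1.833*c^5 - 0.8852*c^4 + 2.9237*c^3 - 0.1161*c^2 - 1.2175*c + 0.381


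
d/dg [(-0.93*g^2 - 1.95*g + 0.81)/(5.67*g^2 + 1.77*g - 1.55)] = (9.4104*g^2 - 6.3024*g + 1.5888)/(32.1489*g^4 + 20.0718*g^3 - 14.4441*g^2 - 5.487*g + 2.4025)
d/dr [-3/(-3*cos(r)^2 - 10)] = 36*sin(2*r)/(3*cos(2*r) + 23)^2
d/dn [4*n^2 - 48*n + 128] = 8*n - 48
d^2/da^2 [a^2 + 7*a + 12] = 2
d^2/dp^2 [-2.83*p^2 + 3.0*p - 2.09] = -5.66000000000000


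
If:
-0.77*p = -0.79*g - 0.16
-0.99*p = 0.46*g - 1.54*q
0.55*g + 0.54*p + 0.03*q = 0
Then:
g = -0.10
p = 0.10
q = 0.04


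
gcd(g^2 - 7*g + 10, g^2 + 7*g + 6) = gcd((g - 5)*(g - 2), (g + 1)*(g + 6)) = 1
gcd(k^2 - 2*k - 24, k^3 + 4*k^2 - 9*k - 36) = k + 4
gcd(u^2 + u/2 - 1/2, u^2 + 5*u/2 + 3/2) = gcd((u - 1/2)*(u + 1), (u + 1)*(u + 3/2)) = u + 1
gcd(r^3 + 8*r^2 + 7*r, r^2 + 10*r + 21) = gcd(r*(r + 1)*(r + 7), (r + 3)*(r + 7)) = r + 7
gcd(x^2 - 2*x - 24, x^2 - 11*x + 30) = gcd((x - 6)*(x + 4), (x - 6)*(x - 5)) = x - 6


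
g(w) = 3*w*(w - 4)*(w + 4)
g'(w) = 3*w*(w - 4) + 3*w*(w + 4) + 3*(w - 4)*(w + 4)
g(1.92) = -70.93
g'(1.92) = -14.82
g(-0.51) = 24.08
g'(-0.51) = -45.66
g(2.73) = -70.00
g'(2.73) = 19.08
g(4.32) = 34.50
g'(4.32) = 119.96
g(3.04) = -61.64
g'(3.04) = 35.17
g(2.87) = -66.84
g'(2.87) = 26.13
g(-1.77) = 68.32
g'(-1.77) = -19.80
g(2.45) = -73.48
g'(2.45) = 6.02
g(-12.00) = -4608.00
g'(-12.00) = 1248.00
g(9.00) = 1755.00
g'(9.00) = 681.00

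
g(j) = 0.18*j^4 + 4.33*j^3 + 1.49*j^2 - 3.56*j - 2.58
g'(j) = 0.72*j^3 + 12.99*j^2 + 2.98*j - 3.56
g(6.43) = 1494.95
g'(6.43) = 744.08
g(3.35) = 187.67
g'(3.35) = 179.27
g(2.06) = 37.50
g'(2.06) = 64.00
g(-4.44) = -266.45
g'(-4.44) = 176.27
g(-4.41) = -261.19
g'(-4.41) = 174.18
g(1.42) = 8.50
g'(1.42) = 28.93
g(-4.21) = -227.74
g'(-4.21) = 160.40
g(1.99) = 33.18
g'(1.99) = 59.49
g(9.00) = 4423.62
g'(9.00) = 1600.33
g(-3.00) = -80.82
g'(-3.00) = 84.97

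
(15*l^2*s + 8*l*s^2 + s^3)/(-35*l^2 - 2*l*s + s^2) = s*(3*l + s)/(-7*l + s)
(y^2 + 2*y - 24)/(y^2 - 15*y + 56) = (y^2 + 2*y - 24)/(y^2 - 15*y + 56)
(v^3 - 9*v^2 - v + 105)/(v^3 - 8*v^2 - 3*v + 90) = (v - 7)/(v - 6)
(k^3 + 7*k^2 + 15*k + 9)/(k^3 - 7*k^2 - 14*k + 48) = (k^2 + 4*k + 3)/(k^2 - 10*k + 16)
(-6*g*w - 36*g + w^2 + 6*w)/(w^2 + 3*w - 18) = (-6*g + w)/(w - 3)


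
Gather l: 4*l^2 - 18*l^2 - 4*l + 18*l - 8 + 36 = -14*l^2 + 14*l + 28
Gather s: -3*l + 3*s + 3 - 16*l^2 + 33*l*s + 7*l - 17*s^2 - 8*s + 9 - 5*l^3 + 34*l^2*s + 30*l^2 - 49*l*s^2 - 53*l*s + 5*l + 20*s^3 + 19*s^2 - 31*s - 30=-5*l^3 + 14*l^2 + 9*l + 20*s^3 + s^2*(2 - 49*l) + s*(34*l^2 - 20*l - 36) - 18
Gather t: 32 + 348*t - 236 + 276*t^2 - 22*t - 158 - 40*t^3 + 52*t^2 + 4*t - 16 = -40*t^3 + 328*t^2 + 330*t - 378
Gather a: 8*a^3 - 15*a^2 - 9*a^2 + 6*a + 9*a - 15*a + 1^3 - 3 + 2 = 8*a^3 - 24*a^2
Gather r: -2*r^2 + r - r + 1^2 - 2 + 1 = -2*r^2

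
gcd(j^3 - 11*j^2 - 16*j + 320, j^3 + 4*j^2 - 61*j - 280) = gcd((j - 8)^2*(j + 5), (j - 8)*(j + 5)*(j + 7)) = j^2 - 3*j - 40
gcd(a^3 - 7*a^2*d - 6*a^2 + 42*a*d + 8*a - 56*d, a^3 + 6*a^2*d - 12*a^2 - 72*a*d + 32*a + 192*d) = a - 4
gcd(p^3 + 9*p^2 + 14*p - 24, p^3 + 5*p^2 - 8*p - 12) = p + 6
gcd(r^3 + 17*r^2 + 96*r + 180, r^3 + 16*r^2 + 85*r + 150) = r^2 + 11*r + 30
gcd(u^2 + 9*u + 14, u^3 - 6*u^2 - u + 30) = u + 2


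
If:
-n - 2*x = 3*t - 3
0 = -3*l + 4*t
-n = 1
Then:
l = 16/9 - 8*x/9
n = -1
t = 4/3 - 2*x/3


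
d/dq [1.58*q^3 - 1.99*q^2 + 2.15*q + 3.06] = 4.74*q^2 - 3.98*q + 2.15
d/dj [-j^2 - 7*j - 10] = -2*j - 7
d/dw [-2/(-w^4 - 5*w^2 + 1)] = -4*w*(2*w^2 + 5)/(w^4 + 5*w^2 - 1)^2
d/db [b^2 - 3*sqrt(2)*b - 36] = 2*b - 3*sqrt(2)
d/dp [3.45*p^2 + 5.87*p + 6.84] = 6.9*p + 5.87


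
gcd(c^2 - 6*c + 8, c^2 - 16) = c - 4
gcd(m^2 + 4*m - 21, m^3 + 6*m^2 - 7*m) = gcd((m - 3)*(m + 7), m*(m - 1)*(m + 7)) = m + 7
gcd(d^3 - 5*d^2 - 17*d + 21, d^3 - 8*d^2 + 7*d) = d^2 - 8*d + 7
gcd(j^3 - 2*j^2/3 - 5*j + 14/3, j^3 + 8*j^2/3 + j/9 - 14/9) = j + 7/3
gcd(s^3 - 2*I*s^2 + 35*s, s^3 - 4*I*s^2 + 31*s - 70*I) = s^2 - 2*I*s + 35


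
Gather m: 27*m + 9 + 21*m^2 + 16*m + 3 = 21*m^2 + 43*m + 12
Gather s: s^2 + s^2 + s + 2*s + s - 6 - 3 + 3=2*s^2 + 4*s - 6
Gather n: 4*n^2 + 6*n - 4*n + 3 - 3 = 4*n^2 + 2*n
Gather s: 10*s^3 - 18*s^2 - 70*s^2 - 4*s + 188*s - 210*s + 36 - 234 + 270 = 10*s^3 - 88*s^2 - 26*s + 72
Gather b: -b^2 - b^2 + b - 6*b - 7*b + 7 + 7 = -2*b^2 - 12*b + 14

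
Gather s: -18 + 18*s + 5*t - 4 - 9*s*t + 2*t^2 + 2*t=s*(18 - 9*t) + 2*t^2 + 7*t - 22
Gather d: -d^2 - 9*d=-d^2 - 9*d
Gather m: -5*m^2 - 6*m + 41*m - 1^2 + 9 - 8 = -5*m^2 + 35*m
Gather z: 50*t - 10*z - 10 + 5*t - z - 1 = 55*t - 11*z - 11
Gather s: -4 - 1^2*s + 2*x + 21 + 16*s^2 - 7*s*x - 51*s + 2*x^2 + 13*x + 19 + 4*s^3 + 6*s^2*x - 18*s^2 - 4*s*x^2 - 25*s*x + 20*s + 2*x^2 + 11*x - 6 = 4*s^3 + s^2*(6*x - 2) + s*(-4*x^2 - 32*x - 32) + 4*x^2 + 26*x + 30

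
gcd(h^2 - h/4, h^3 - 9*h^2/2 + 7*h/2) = h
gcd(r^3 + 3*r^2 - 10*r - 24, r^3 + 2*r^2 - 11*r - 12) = r^2 + r - 12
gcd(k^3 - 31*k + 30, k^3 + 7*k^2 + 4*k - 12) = k^2 + 5*k - 6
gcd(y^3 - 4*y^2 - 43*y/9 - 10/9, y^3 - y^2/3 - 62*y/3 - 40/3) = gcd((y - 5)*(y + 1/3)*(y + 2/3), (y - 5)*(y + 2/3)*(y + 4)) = y^2 - 13*y/3 - 10/3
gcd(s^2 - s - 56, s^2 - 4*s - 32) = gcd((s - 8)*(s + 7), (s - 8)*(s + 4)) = s - 8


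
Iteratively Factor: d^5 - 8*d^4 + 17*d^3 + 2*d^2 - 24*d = (d - 4)*(d^4 - 4*d^3 + d^2 + 6*d) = d*(d - 4)*(d^3 - 4*d^2 + d + 6) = d*(d - 4)*(d - 3)*(d^2 - d - 2) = d*(d - 4)*(d - 3)*(d + 1)*(d - 2)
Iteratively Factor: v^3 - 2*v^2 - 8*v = (v - 4)*(v^2 + 2*v) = (v - 4)*(v + 2)*(v)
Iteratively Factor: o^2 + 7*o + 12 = (o + 4)*(o + 3)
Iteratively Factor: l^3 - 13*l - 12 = (l + 1)*(l^2 - l - 12) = (l - 4)*(l + 1)*(l + 3)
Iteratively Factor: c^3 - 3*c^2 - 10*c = (c)*(c^2 - 3*c - 10) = c*(c + 2)*(c - 5)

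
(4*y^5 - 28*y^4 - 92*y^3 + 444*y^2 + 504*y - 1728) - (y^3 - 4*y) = 4*y^5 - 28*y^4 - 93*y^3 + 444*y^2 + 508*y - 1728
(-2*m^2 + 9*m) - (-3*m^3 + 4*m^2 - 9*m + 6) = 3*m^3 - 6*m^2 + 18*m - 6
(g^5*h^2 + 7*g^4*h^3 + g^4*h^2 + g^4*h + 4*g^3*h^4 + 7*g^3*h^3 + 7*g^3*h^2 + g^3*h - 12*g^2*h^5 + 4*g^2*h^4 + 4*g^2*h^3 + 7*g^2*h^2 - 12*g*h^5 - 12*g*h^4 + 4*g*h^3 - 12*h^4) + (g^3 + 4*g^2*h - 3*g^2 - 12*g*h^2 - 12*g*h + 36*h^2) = g^5*h^2 + 7*g^4*h^3 + g^4*h^2 + g^4*h + 4*g^3*h^4 + 7*g^3*h^3 + 7*g^3*h^2 + g^3*h + g^3 - 12*g^2*h^5 + 4*g^2*h^4 + 4*g^2*h^3 + 7*g^2*h^2 + 4*g^2*h - 3*g^2 - 12*g*h^5 - 12*g*h^4 + 4*g*h^3 - 12*g*h^2 - 12*g*h - 12*h^4 + 36*h^2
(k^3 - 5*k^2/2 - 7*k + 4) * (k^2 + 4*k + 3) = k^5 + 3*k^4/2 - 14*k^3 - 63*k^2/2 - 5*k + 12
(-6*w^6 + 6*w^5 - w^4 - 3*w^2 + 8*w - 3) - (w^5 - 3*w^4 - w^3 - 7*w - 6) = -6*w^6 + 5*w^5 + 2*w^4 + w^3 - 3*w^2 + 15*w + 3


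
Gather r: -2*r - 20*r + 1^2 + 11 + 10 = 22 - 22*r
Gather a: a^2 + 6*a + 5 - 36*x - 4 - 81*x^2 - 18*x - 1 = a^2 + 6*a - 81*x^2 - 54*x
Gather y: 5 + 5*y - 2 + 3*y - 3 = 8*y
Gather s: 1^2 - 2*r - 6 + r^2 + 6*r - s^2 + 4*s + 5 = r^2 + 4*r - s^2 + 4*s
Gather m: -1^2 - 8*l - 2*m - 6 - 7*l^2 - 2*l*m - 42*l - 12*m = -7*l^2 - 50*l + m*(-2*l - 14) - 7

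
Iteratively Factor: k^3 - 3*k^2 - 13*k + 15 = (k + 3)*(k^2 - 6*k + 5) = (k - 5)*(k + 3)*(k - 1)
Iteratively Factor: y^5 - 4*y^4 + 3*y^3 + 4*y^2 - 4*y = (y - 2)*(y^4 - 2*y^3 - y^2 + 2*y) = (y - 2)^2*(y^3 - y) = y*(y - 2)^2*(y^2 - 1) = y*(y - 2)^2*(y + 1)*(y - 1)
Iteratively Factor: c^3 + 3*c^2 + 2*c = (c + 2)*(c^2 + c) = c*(c + 2)*(c + 1)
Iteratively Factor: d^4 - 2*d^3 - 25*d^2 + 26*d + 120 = (d + 2)*(d^3 - 4*d^2 - 17*d + 60) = (d + 2)*(d + 4)*(d^2 - 8*d + 15) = (d - 5)*(d + 2)*(d + 4)*(d - 3)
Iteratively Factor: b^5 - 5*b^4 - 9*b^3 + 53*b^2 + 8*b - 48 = (b - 4)*(b^4 - b^3 - 13*b^2 + b + 12) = (b - 4)*(b - 1)*(b^3 - 13*b - 12) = (b - 4)*(b - 1)*(b + 1)*(b^2 - b - 12) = (b - 4)*(b - 1)*(b + 1)*(b + 3)*(b - 4)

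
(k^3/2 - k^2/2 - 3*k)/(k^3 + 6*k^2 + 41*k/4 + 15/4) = 2*k*(k^2 - k - 6)/(4*k^3 + 24*k^2 + 41*k + 15)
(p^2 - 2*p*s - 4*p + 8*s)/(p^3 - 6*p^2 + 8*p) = (p - 2*s)/(p*(p - 2))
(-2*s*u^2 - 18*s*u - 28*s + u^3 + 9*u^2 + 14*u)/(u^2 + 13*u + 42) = (-2*s*u - 4*s + u^2 + 2*u)/(u + 6)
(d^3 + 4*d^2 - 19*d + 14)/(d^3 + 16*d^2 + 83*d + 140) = (d^2 - 3*d + 2)/(d^2 + 9*d + 20)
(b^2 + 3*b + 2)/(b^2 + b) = (b + 2)/b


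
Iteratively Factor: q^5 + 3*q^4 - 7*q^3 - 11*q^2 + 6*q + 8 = (q + 4)*(q^4 - q^3 - 3*q^2 + q + 2) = (q + 1)*(q + 4)*(q^3 - 2*q^2 - q + 2) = (q - 1)*(q + 1)*(q + 4)*(q^2 - q - 2) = (q - 1)*(q + 1)^2*(q + 4)*(q - 2)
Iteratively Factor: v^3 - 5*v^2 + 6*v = (v - 2)*(v^2 - 3*v) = v*(v - 2)*(v - 3)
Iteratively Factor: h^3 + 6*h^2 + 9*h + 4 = (h + 1)*(h^2 + 5*h + 4) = (h + 1)*(h + 4)*(h + 1)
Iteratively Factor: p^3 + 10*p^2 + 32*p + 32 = (p + 4)*(p^2 + 6*p + 8) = (p + 2)*(p + 4)*(p + 4)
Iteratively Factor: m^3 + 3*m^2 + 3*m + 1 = (m + 1)*(m^2 + 2*m + 1) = (m + 1)^2*(m + 1)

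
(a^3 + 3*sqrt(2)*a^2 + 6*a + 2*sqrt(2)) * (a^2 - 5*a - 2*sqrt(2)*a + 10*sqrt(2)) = a^5 - 5*a^4 + sqrt(2)*a^4 - 5*sqrt(2)*a^3 - 6*a^3 - 10*sqrt(2)*a^2 + 30*a^2 - 8*a + 50*sqrt(2)*a + 40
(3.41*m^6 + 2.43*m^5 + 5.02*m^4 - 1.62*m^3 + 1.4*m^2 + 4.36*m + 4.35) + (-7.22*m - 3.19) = 3.41*m^6 + 2.43*m^5 + 5.02*m^4 - 1.62*m^3 + 1.4*m^2 - 2.86*m + 1.16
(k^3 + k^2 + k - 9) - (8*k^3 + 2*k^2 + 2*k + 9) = -7*k^3 - k^2 - k - 18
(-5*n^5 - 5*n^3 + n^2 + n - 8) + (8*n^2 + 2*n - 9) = -5*n^5 - 5*n^3 + 9*n^2 + 3*n - 17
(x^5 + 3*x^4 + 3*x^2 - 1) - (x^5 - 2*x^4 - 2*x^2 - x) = 5*x^4 + 5*x^2 + x - 1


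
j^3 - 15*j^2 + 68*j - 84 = (j - 7)*(j - 6)*(j - 2)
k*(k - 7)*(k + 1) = k^3 - 6*k^2 - 7*k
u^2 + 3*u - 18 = (u - 3)*(u + 6)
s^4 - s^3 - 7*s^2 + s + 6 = (s - 3)*(s - 1)*(s + 1)*(s + 2)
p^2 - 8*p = p*(p - 8)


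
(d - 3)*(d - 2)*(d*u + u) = d^3*u - 4*d^2*u + d*u + 6*u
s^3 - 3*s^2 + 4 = (s - 2)^2*(s + 1)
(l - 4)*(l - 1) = l^2 - 5*l + 4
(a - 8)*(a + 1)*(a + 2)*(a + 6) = a^4 + a^3 - 52*a^2 - 148*a - 96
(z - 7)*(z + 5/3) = z^2 - 16*z/3 - 35/3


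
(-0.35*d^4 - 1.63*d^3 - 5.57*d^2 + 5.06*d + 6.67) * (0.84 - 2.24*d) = 0.784*d^5 + 3.3572*d^4 + 11.1076*d^3 - 16.0132*d^2 - 10.6904*d + 5.6028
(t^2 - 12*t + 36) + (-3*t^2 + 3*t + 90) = -2*t^2 - 9*t + 126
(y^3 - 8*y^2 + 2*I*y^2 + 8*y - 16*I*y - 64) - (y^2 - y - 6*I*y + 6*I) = y^3 - 9*y^2 + 2*I*y^2 + 9*y - 10*I*y - 64 - 6*I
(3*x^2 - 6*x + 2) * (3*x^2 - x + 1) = 9*x^4 - 21*x^3 + 15*x^2 - 8*x + 2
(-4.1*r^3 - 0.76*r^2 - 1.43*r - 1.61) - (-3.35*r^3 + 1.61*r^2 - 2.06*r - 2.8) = -0.75*r^3 - 2.37*r^2 + 0.63*r + 1.19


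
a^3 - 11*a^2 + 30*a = a*(a - 6)*(a - 5)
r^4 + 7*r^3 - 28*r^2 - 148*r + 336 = (r - 4)*(r - 2)*(r + 6)*(r + 7)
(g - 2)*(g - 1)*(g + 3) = g^3 - 7*g + 6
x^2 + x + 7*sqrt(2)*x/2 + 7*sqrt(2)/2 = (x + 1)*(x + 7*sqrt(2)/2)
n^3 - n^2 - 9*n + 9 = (n - 3)*(n - 1)*(n + 3)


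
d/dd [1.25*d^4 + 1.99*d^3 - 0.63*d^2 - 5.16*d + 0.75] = 5.0*d^3 + 5.97*d^2 - 1.26*d - 5.16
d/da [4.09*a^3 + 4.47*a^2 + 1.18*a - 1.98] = 12.27*a^2 + 8.94*a + 1.18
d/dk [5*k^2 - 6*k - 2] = 10*k - 6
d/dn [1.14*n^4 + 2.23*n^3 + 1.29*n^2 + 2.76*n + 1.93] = 4.56*n^3 + 6.69*n^2 + 2.58*n + 2.76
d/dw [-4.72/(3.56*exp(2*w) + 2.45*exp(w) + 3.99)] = (33.6064*exp(w) + 11.564)*exp(w)/(3.56*exp(2*w) + 2.45*exp(w) + 3.99)^2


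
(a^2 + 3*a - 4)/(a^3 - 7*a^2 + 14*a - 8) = (a + 4)/(a^2 - 6*a + 8)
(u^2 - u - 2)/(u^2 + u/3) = 3*(u^2 - u - 2)/(u*(3*u + 1))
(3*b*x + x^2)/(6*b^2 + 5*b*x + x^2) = x/(2*b + x)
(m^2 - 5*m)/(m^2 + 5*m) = (m - 5)/(m + 5)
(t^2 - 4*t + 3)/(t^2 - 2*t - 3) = (t - 1)/(t + 1)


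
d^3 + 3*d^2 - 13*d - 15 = (d - 3)*(d + 1)*(d + 5)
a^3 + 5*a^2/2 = a^2*(a + 5/2)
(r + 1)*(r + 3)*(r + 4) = r^3 + 8*r^2 + 19*r + 12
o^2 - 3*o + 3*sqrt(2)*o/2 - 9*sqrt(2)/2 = (o - 3)*(o + 3*sqrt(2)/2)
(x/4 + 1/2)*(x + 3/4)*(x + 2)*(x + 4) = x^4/4 + 35*x^3/16 + 13*x^2/2 + 31*x/4 + 3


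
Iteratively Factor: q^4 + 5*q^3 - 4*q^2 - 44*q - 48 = (q + 4)*(q^3 + q^2 - 8*q - 12) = (q - 3)*(q + 4)*(q^2 + 4*q + 4) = (q - 3)*(q + 2)*(q + 4)*(q + 2)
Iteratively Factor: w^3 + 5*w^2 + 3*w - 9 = (w - 1)*(w^2 + 6*w + 9) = (w - 1)*(w + 3)*(w + 3)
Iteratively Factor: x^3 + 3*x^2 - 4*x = (x - 1)*(x^2 + 4*x) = (x - 1)*(x + 4)*(x)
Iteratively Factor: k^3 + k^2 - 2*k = (k + 2)*(k^2 - k) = (k - 1)*(k + 2)*(k)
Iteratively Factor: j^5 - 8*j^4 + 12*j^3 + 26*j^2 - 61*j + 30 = (j - 5)*(j^4 - 3*j^3 - 3*j^2 + 11*j - 6) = (j - 5)*(j - 3)*(j^3 - 3*j + 2) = (j - 5)*(j - 3)*(j - 1)*(j^2 + j - 2) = (j - 5)*(j - 3)*(j - 1)^2*(j + 2)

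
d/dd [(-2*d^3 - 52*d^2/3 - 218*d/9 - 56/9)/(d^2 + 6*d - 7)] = 2*(-9*d^2 + 18*d + 19)/(9*(d^2 - 2*d + 1))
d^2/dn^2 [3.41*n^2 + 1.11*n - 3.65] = 6.82000000000000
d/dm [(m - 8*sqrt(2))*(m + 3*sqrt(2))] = 2*m - 5*sqrt(2)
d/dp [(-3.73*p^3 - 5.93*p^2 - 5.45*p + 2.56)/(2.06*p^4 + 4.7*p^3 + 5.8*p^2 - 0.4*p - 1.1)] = (7.6838*p^6 + 24.4316*p^5 + 39.918*p^4 + 33.1196*p^3 + 10.195*p^2 - 16.65*p + 7.019)/(4.2436*p^8 + 19.364*p^7 + 45.986*p^6 + 52.872*p^5 + 25.348*p^4 - 14.98*p^3 - 12.6*p^2 + 0.88*p + 1.21)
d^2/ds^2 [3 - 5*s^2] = -10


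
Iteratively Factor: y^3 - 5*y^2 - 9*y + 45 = (y - 5)*(y^2 - 9) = (y - 5)*(y - 3)*(y + 3)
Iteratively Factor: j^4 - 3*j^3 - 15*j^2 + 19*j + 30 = (j + 1)*(j^3 - 4*j^2 - 11*j + 30) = (j - 2)*(j + 1)*(j^2 - 2*j - 15) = (j - 5)*(j - 2)*(j + 1)*(j + 3)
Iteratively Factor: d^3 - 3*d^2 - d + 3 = (d - 1)*(d^2 - 2*d - 3) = (d - 1)*(d + 1)*(d - 3)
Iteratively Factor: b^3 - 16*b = (b - 4)*(b^2 + 4*b) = b*(b - 4)*(b + 4)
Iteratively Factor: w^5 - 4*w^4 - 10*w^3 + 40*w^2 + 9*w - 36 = (w - 4)*(w^4 - 10*w^2 + 9) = (w - 4)*(w + 1)*(w^3 - w^2 - 9*w + 9) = (w - 4)*(w + 1)*(w + 3)*(w^2 - 4*w + 3) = (w - 4)*(w - 1)*(w + 1)*(w + 3)*(w - 3)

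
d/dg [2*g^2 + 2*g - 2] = 4*g + 2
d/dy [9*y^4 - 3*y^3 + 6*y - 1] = 36*y^3 - 9*y^2 + 6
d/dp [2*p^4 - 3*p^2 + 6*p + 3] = 8*p^3 - 6*p + 6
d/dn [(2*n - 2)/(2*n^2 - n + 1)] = 4*n*(2 - n)/(4*n^4 - 4*n^3 + 5*n^2 - 2*n + 1)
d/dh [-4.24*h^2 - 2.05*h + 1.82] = -8.48*h - 2.05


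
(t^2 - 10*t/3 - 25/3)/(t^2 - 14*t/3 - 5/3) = (3*t + 5)/(3*t + 1)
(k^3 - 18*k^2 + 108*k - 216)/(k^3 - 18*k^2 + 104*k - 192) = (k^2 - 12*k + 36)/(k^2 - 12*k + 32)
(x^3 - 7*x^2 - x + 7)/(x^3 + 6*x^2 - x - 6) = (x - 7)/(x + 6)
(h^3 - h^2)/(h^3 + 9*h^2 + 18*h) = h*(h - 1)/(h^2 + 9*h + 18)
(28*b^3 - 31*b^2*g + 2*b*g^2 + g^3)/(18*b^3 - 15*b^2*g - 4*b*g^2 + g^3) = (28*b^2 - 3*b*g - g^2)/(18*b^2 + 3*b*g - g^2)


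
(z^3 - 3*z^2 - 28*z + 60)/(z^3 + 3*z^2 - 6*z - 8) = (z^2 - z - 30)/(z^2 + 5*z + 4)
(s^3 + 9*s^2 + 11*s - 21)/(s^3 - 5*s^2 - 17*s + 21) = (s + 7)/(s - 7)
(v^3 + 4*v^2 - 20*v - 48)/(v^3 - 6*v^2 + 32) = (v + 6)/(v - 4)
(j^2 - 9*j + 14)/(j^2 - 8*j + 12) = (j - 7)/(j - 6)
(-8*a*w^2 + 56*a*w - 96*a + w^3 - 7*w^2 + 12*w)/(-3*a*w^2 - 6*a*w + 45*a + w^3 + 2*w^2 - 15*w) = (-8*a*w + 32*a + w^2 - 4*w)/(-3*a*w - 15*a + w^2 + 5*w)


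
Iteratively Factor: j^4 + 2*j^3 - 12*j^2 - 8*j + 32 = (j + 4)*(j^3 - 2*j^2 - 4*j + 8) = (j - 2)*(j + 4)*(j^2 - 4) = (j - 2)*(j + 2)*(j + 4)*(j - 2)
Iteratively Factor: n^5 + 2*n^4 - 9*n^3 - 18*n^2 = (n)*(n^4 + 2*n^3 - 9*n^2 - 18*n) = n^2*(n^3 + 2*n^2 - 9*n - 18) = n^2*(n - 3)*(n^2 + 5*n + 6) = n^2*(n - 3)*(n + 2)*(n + 3)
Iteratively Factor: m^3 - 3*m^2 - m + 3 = (m + 1)*(m^2 - 4*m + 3) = (m - 1)*(m + 1)*(m - 3)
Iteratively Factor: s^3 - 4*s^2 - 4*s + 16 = (s - 2)*(s^2 - 2*s - 8) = (s - 2)*(s + 2)*(s - 4)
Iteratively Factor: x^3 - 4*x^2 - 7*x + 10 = (x - 5)*(x^2 + x - 2) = (x - 5)*(x - 1)*(x + 2)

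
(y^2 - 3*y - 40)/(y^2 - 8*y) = (y + 5)/y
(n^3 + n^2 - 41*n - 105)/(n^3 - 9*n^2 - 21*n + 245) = (n + 3)/(n - 7)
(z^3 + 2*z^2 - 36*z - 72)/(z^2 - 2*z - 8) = (z^2 - 36)/(z - 4)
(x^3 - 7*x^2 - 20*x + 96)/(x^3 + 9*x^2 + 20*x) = (x^2 - 11*x + 24)/(x*(x + 5))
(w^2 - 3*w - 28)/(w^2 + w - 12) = (w - 7)/(w - 3)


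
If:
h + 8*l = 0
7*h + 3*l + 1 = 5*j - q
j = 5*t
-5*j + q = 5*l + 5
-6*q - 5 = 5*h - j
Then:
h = -1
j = -135/116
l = 1/8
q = -45/232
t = -27/116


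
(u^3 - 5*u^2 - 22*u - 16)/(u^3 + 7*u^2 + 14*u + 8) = (u - 8)/(u + 4)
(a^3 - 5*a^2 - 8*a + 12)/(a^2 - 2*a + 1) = (a^2 - 4*a - 12)/(a - 1)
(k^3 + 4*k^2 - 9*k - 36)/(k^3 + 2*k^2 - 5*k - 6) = (k^2 + k - 12)/(k^2 - k - 2)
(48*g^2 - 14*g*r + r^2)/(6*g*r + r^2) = (48*g^2 - 14*g*r + r^2)/(r*(6*g + r))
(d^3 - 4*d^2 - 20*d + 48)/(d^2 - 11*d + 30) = (d^2 + 2*d - 8)/(d - 5)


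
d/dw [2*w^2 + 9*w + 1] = 4*w + 9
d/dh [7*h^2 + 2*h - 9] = 14*h + 2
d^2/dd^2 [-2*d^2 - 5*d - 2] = -4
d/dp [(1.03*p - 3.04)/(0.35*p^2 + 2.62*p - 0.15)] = (-0.3605*p^2 + 2.128*p + 7.8103)/(0.1225*p^4 + 1.834*p^3 + 6.7594*p^2 - 0.786*p + 0.0225)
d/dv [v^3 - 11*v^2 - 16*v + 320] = 3*v^2 - 22*v - 16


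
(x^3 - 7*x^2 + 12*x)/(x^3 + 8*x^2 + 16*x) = (x^2 - 7*x + 12)/(x^2 + 8*x + 16)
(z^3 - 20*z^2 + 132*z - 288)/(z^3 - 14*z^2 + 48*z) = (z - 6)/z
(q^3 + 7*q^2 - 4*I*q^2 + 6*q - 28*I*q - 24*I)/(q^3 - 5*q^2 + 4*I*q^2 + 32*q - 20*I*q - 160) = (q^2 + 7*q + 6)/(q^2 + q*(-5 + 8*I) - 40*I)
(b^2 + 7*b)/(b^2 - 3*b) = (b + 7)/(b - 3)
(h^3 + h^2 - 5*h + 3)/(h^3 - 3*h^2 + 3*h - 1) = (h + 3)/(h - 1)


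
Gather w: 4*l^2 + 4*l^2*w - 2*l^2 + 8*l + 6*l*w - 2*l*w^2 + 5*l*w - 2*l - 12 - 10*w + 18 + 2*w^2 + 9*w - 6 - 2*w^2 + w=2*l^2 - 2*l*w^2 + 6*l + w*(4*l^2 + 11*l)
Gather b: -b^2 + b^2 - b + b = 0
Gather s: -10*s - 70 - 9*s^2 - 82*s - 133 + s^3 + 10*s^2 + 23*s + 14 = s^3 + s^2 - 69*s - 189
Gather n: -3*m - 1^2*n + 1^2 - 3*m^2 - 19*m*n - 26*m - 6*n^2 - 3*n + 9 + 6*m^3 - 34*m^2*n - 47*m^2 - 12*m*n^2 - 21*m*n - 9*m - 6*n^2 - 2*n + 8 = 6*m^3 - 50*m^2 - 38*m + n^2*(-12*m - 12) + n*(-34*m^2 - 40*m - 6) + 18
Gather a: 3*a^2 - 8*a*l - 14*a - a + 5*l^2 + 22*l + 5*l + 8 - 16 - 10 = 3*a^2 + a*(-8*l - 15) + 5*l^2 + 27*l - 18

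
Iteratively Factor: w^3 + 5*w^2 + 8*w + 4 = (w + 2)*(w^2 + 3*w + 2) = (w + 1)*(w + 2)*(w + 2)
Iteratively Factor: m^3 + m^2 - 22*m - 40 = (m + 2)*(m^2 - m - 20) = (m - 5)*(m + 2)*(m + 4)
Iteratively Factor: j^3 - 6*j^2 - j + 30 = (j - 5)*(j^2 - j - 6) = (j - 5)*(j + 2)*(j - 3)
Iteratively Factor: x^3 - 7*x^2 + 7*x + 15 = (x - 3)*(x^2 - 4*x - 5) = (x - 5)*(x - 3)*(x + 1)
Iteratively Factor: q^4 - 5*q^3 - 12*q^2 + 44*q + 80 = (q - 5)*(q^3 - 12*q - 16) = (q - 5)*(q + 2)*(q^2 - 2*q - 8) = (q - 5)*(q - 4)*(q + 2)*(q + 2)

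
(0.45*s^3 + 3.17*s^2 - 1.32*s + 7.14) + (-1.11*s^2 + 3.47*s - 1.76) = 0.45*s^3 + 2.06*s^2 + 2.15*s + 5.38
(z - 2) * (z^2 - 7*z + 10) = z^3 - 9*z^2 + 24*z - 20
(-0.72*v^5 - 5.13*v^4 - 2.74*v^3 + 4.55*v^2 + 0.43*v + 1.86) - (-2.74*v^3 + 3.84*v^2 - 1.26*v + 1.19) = -0.72*v^5 - 5.13*v^4 + 0.71*v^2 + 1.69*v + 0.67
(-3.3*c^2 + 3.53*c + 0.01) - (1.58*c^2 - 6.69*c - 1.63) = -4.88*c^2 + 10.22*c + 1.64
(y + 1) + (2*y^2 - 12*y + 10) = 2*y^2 - 11*y + 11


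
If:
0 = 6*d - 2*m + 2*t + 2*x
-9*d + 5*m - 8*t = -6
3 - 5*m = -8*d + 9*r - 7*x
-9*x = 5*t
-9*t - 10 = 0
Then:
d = -503/243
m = -181/27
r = 5900/2187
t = -10/9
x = 50/81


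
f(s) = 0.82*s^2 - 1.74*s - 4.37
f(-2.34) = 4.19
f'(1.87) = 1.33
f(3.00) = -2.21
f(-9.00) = 77.71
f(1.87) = -4.76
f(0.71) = -5.19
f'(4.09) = 4.97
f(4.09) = 2.23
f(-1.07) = -1.57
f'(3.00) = 3.18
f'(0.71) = -0.58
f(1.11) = -5.29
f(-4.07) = 16.30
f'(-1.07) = -3.49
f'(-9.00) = -16.50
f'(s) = 1.64*s - 1.74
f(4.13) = 2.43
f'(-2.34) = -5.58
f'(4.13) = 5.03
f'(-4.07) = -8.41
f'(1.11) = 0.08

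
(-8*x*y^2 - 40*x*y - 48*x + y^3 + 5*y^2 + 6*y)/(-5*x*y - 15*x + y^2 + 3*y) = (8*x*y + 16*x - y^2 - 2*y)/(5*x - y)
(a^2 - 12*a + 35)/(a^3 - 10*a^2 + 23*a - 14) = (a - 5)/(a^2 - 3*a + 2)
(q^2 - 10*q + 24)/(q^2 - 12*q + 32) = (q - 6)/(q - 8)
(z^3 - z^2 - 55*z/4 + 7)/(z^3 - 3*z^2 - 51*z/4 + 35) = (2*z - 1)/(2*z - 5)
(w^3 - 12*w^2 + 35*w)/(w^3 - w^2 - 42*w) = (w - 5)/(w + 6)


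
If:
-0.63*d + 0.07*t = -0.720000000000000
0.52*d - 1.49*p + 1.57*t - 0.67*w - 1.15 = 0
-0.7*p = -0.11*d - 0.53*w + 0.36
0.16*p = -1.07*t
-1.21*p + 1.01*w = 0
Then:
No Solution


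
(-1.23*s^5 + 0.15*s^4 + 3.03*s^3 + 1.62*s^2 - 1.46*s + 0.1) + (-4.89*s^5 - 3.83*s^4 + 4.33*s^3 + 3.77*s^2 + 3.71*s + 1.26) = -6.12*s^5 - 3.68*s^4 + 7.36*s^3 + 5.39*s^2 + 2.25*s + 1.36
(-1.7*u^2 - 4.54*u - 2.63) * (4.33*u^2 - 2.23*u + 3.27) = -7.361*u^4 - 15.8672*u^3 - 6.8227*u^2 - 8.9809*u - 8.6001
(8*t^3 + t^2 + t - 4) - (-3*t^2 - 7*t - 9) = 8*t^3 + 4*t^2 + 8*t + 5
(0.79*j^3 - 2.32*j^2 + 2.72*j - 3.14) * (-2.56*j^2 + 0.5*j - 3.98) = -2.0224*j^5 + 6.3342*j^4 - 11.2674*j^3 + 18.632*j^2 - 12.3956*j + 12.4972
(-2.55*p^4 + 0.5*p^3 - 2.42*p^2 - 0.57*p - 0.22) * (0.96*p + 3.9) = -2.448*p^5 - 9.465*p^4 - 0.3732*p^3 - 9.9852*p^2 - 2.4342*p - 0.858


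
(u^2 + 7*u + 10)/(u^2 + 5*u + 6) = (u + 5)/(u + 3)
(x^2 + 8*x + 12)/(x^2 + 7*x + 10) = (x + 6)/(x + 5)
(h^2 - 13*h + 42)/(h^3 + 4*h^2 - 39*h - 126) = (h - 7)/(h^2 + 10*h + 21)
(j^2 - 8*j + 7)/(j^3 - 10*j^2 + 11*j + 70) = (j - 1)/(j^2 - 3*j - 10)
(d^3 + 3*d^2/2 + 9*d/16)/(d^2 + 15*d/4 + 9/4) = d*(4*d + 3)/(4*(d + 3))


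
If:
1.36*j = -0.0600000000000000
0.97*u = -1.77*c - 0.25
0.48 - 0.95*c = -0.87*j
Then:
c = 0.46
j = -0.04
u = -1.11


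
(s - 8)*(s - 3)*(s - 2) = s^3 - 13*s^2 + 46*s - 48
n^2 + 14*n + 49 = (n + 7)^2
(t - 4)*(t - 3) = t^2 - 7*t + 12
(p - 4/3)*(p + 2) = p^2 + 2*p/3 - 8/3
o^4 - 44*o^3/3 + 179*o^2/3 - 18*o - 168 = (o - 7)*(o - 6)*(o - 3)*(o + 4/3)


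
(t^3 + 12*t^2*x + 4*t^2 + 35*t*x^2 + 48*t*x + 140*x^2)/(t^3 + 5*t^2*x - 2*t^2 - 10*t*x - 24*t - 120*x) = (t + 7*x)/(t - 6)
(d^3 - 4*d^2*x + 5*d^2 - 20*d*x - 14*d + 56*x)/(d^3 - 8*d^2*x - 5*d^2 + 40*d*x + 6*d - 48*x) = (-d^2 + 4*d*x - 7*d + 28*x)/(-d^2 + 8*d*x + 3*d - 24*x)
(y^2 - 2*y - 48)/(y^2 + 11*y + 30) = (y - 8)/(y + 5)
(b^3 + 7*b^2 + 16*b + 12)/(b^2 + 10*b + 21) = (b^2 + 4*b + 4)/(b + 7)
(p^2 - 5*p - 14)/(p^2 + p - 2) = (p - 7)/(p - 1)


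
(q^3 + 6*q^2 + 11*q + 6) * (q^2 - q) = q^5 + 5*q^4 + 5*q^3 - 5*q^2 - 6*q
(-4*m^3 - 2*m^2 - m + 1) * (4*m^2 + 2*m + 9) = -16*m^5 - 16*m^4 - 44*m^3 - 16*m^2 - 7*m + 9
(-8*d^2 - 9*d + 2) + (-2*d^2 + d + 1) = -10*d^2 - 8*d + 3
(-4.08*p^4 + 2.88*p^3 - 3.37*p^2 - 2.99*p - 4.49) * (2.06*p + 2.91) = -8.4048*p^5 - 5.94*p^4 + 1.4386*p^3 - 15.9661*p^2 - 17.9503*p - 13.0659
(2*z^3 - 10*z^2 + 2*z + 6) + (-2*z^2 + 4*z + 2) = 2*z^3 - 12*z^2 + 6*z + 8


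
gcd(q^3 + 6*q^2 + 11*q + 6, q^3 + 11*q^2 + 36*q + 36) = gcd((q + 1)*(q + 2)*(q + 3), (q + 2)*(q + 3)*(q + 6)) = q^2 + 5*q + 6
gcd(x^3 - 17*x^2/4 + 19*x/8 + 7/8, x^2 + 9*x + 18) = 1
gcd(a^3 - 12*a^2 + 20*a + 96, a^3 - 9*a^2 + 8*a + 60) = a^2 - 4*a - 12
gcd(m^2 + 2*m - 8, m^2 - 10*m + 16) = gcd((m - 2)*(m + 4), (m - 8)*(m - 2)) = m - 2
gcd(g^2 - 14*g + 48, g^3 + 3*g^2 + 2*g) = 1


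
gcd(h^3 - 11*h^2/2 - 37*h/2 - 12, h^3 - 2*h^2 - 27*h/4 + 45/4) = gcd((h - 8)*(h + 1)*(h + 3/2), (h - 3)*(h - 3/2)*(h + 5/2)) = 1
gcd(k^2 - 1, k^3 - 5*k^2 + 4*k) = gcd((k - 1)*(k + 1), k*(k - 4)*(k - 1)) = k - 1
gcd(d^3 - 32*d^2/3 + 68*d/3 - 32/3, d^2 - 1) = 1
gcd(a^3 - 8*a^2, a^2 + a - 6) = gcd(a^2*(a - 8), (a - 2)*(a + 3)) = 1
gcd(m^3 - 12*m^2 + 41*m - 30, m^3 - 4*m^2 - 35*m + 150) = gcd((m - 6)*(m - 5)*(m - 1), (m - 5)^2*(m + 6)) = m - 5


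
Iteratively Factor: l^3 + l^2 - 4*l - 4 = (l + 1)*(l^2 - 4) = (l + 1)*(l + 2)*(l - 2)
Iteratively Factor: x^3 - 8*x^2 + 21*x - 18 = (x - 2)*(x^2 - 6*x + 9) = (x - 3)*(x - 2)*(x - 3)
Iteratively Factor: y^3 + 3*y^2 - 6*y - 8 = (y + 1)*(y^2 + 2*y - 8) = (y - 2)*(y + 1)*(y + 4)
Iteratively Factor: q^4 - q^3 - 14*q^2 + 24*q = (q)*(q^3 - q^2 - 14*q + 24) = q*(q - 3)*(q^2 + 2*q - 8) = q*(q - 3)*(q + 4)*(q - 2)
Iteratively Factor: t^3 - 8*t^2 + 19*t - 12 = (t - 3)*(t^2 - 5*t + 4) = (t - 4)*(t - 3)*(t - 1)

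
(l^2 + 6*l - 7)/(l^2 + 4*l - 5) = (l + 7)/(l + 5)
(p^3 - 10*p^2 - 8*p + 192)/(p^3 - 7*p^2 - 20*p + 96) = (p - 6)/(p - 3)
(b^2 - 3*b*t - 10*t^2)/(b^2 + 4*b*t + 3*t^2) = (b^2 - 3*b*t - 10*t^2)/(b^2 + 4*b*t + 3*t^2)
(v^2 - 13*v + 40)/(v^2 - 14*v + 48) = (v - 5)/(v - 6)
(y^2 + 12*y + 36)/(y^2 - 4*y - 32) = (y^2 + 12*y + 36)/(y^2 - 4*y - 32)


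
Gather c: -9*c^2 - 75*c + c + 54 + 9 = -9*c^2 - 74*c + 63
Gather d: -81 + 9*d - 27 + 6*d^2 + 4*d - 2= 6*d^2 + 13*d - 110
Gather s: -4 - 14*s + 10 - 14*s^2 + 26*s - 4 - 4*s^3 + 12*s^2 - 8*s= -4*s^3 - 2*s^2 + 4*s + 2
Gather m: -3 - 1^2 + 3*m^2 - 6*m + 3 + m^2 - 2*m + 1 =4*m^2 - 8*m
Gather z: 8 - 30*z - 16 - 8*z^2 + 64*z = -8*z^2 + 34*z - 8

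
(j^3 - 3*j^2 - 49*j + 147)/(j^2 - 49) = j - 3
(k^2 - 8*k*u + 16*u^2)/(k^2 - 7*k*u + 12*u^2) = (-k + 4*u)/(-k + 3*u)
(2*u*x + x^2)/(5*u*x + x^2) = (2*u + x)/(5*u + x)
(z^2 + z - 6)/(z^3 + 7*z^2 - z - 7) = (z^2 + z - 6)/(z^3 + 7*z^2 - z - 7)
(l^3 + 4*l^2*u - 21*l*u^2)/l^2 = l + 4*u - 21*u^2/l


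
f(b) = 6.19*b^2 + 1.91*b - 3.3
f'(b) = 12.38*b + 1.91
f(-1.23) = 3.72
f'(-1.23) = -13.32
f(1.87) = 21.92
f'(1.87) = 25.06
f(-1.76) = 12.51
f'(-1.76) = -19.88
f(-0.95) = 0.47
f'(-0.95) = -9.85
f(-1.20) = 3.32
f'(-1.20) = -12.95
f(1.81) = 20.44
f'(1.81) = 24.32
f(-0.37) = -3.16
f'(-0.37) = -2.67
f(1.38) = 11.12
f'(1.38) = 18.99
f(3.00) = 58.14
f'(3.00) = 39.05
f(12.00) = 910.98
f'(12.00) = 150.47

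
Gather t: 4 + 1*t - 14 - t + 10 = 0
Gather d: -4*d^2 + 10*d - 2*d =-4*d^2 + 8*d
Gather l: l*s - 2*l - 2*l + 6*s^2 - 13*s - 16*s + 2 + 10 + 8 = l*(s - 4) + 6*s^2 - 29*s + 20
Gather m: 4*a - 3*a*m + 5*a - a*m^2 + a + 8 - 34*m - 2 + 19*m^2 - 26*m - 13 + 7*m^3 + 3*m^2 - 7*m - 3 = 10*a + 7*m^3 + m^2*(22 - a) + m*(-3*a - 67) - 10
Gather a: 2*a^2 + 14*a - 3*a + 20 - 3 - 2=2*a^2 + 11*a + 15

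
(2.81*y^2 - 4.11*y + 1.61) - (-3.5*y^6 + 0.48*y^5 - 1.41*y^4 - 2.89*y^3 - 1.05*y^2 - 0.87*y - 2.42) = 3.5*y^6 - 0.48*y^5 + 1.41*y^4 + 2.89*y^3 + 3.86*y^2 - 3.24*y + 4.03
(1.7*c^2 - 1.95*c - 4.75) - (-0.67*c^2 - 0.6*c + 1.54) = 2.37*c^2 - 1.35*c - 6.29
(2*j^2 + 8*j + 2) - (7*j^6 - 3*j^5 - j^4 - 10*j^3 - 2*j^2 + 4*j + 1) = -7*j^6 + 3*j^5 + j^4 + 10*j^3 + 4*j^2 + 4*j + 1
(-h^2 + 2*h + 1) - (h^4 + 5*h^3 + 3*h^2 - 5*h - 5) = -h^4 - 5*h^3 - 4*h^2 + 7*h + 6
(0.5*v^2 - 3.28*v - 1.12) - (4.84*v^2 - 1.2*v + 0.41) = -4.34*v^2 - 2.08*v - 1.53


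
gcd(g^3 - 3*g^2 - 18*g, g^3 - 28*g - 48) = g - 6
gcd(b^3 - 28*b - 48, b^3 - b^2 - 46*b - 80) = b + 2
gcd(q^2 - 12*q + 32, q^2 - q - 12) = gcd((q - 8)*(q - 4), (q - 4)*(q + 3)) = q - 4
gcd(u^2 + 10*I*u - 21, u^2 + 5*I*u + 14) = u + 7*I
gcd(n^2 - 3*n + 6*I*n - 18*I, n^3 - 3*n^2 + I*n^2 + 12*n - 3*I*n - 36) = n - 3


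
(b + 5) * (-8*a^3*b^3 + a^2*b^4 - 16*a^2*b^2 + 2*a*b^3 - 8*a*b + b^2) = -8*a^3*b^4 - 40*a^3*b^3 + a^2*b^5 + 5*a^2*b^4 - 16*a^2*b^3 - 80*a^2*b^2 + 2*a*b^4 + 10*a*b^3 - 8*a*b^2 - 40*a*b + b^3 + 5*b^2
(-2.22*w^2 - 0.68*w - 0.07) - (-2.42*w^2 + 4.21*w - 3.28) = 0.2*w^2 - 4.89*w + 3.21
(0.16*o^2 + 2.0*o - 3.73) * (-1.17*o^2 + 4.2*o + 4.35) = -0.1872*o^4 - 1.668*o^3 + 13.4601*o^2 - 6.966*o - 16.2255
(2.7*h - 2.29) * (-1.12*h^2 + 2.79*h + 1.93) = -3.024*h^3 + 10.0978*h^2 - 1.1781*h - 4.4197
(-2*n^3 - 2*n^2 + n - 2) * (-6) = 12*n^3 + 12*n^2 - 6*n + 12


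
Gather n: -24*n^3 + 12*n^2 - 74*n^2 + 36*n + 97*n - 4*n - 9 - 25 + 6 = -24*n^3 - 62*n^2 + 129*n - 28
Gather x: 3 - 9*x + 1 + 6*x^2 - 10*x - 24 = 6*x^2 - 19*x - 20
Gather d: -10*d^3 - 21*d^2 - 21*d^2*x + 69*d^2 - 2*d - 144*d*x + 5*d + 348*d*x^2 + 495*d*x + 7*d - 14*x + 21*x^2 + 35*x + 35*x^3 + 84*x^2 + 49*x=-10*d^3 + d^2*(48 - 21*x) + d*(348*x^2 + 351*x + 10) + 35*x^3 + 105*x^2 + 70*x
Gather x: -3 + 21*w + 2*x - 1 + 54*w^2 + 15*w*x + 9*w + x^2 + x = 54*w^2 + 30*w + x^2 + x*(15*w + 3) - 4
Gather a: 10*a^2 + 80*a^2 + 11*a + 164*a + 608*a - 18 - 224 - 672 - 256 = 90*a^2 + 783*a - 1170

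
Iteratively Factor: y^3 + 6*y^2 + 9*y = (y + 3)*(y^2 + 3*y) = (y + 3)^2*(y)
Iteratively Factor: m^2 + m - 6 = (m + 3)*(m - 2)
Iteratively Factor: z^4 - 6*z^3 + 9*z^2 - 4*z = (z)*(z^3 - 6*z^2 + 9*z - 4) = z*(z - 1)*(z^2 - 5*z + 4) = z*(z - 1)^2*(z - 4)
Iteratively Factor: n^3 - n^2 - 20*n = (n)*(n^2 - n - 20) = n*(n + 4)*(n - 5)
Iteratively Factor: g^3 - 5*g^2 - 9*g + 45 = (g - 3)*(g^2 - 2*g - 15) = (g - 3)*(g + 3)*(g - 5)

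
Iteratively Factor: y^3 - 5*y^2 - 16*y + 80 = (y - 4)*(y^2 - y - 20) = (y - 4)*(y + 4)*(y - 5)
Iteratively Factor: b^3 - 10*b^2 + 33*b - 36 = (b - 3)*(b^2 - 7*b + 12) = (b - 3)^2*(b - 4)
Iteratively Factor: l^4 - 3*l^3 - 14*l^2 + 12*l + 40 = (l + 2)*(l^3 - 5*l^2 - 4*l + 20) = (l + 2)^2*(l^2 - 7*l + 10) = (l - 2)*(l + 2)^2*(l - 5)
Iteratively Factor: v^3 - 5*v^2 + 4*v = (v - 1)*(v^2 - 4*v) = (v - 4)*(v - 1)*(v)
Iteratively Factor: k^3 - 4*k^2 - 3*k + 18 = (k + 2)*(k^2 - 6*k + 9) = (k - 3)*(k + 2)*(k - 3)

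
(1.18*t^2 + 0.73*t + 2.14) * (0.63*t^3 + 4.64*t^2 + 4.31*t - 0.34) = 0.7434*t^5 + 5.9351*t^4 + 9.8212*t^3 + 12.6747*t^2 + 8.9752*t - 0.7276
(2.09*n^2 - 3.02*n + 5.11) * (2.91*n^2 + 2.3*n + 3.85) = 6.0819*n^4 - 3.9812*n^3 + 15.9706*n^2 + 0.125999999999999*n + 19.6735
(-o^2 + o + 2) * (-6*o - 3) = 6*o^3 - 3*o^2 - 15*o - 6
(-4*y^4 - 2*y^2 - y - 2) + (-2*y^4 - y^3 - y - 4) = -6*y^4 - y^3 - 2*y^2 - 2*y - 6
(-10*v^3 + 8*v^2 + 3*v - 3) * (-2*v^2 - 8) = 20*v^5 - 16*v^4 + 74*v^3 - 58*v^2 - 24*v + 24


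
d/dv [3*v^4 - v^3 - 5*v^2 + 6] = v*(12*v^2 - 3*v - 10)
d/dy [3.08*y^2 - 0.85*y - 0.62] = 6.16*y - 0.85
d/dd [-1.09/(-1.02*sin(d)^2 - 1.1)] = -0.918842975206612*sin(2*d)/(0.463636363636364*cos(2*d) - 1.46363636363636)^2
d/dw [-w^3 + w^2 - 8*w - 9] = -3*w^2 + 2*w - 8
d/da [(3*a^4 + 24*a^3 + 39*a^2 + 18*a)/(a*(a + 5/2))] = 6*(4*a^3 + 31*a^2 + 80*a + 53)/(4*a^2 + 20*a + 25)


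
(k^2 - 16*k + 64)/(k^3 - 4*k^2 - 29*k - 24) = (k - 8)/(k^2 + 4*k + 3)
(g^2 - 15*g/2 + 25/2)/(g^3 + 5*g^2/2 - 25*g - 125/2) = (2*g - 5)/(2*g^2 + 15*g + 25)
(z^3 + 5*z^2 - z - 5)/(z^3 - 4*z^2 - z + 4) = (z + 5)/(z - 4)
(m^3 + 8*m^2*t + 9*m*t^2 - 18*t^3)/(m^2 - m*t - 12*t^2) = (-m^2 - 5*m*t + 6*t^2)/(-m + 4*t)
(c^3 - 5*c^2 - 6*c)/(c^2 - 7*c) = (c^2 - 5*c - 6)/(c - 7)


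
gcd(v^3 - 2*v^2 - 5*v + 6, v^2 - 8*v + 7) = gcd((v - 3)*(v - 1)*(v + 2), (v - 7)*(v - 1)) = v - 1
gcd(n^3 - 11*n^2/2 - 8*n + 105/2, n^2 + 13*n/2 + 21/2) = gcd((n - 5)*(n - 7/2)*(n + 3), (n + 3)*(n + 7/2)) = n + 3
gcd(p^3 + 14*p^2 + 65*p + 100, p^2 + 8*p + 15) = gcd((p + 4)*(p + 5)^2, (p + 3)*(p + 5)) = p + 5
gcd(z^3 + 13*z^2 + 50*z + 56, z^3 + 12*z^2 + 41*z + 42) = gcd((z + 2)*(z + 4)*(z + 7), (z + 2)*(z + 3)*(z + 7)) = z^2 + 9*z + 14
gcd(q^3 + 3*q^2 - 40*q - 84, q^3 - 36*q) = q - 6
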